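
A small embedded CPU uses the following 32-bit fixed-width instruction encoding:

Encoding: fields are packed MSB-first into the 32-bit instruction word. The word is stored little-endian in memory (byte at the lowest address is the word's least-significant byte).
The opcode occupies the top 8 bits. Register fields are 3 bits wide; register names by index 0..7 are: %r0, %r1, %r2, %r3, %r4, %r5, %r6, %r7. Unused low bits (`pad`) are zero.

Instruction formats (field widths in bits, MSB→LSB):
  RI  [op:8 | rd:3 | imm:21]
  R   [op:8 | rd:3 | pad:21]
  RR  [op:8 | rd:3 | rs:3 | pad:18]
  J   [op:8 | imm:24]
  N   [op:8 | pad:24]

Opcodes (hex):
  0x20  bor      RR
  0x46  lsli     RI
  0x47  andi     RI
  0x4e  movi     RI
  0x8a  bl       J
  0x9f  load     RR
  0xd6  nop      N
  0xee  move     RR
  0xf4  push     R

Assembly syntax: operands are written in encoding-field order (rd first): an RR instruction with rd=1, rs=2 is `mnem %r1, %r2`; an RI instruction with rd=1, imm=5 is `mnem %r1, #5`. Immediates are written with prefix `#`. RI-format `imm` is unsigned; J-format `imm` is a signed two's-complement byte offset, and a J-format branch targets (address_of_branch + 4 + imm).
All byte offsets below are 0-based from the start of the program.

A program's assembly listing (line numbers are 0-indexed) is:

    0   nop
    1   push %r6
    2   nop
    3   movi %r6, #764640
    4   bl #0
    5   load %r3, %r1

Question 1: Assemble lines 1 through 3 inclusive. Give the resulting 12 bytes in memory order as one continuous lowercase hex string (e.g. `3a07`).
1. push fields op=0xf4:8|rd=6:3|pad=0:21 → word f4c00000h → 00 00 c0 f4
2. nop fields op=0xd6:8|pad=0:24 → word d6000000h → 00 00 00 d6
3. movi fields op=0x4e:8|rd=6:3|imm=764640:21 → word 4ecbaae0h → e0 aa cb 4e

0000c0f4000000d6e0aacb4e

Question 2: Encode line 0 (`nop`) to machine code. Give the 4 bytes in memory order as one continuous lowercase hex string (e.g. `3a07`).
000000d6

line 0 (nop): pack op=0xd6:8|pad=0:24 = 0xd6000000; little→ 00 00 00 d6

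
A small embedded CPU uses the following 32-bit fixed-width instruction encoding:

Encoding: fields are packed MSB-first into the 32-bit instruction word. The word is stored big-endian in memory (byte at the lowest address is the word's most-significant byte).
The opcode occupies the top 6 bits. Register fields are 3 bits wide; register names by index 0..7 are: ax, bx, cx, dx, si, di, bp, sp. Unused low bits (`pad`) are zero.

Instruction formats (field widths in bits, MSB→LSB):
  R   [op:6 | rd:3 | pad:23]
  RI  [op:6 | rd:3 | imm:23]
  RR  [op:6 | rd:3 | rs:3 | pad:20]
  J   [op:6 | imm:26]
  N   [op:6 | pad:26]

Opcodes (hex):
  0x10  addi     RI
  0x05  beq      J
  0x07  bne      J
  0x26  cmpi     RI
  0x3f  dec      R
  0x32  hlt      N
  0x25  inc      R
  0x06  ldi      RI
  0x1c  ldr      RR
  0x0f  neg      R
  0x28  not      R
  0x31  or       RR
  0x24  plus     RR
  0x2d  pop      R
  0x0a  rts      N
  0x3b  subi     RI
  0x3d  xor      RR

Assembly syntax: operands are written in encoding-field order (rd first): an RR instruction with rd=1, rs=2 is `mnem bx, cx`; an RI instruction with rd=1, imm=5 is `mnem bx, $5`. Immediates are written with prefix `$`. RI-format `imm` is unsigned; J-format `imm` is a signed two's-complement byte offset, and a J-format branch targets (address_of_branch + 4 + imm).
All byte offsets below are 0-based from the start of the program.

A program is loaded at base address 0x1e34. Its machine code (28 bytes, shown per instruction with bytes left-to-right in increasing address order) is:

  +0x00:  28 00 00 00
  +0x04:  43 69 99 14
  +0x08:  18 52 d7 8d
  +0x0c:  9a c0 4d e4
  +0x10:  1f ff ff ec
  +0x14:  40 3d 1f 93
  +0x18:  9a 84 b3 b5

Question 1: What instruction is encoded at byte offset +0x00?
@+00  big-endian(28 00 00 00) = 0x28000000
  opcode bits[31:26]=0xa: rts/N

rts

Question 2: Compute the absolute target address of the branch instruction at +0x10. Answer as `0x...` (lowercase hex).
+0x10: 1f ff ff ec ⇒ word 0x1fffffec (big)
  op=0x1fffffec>>26=0x7 ⇒ bne (J)
  imm@[25:0]=0x3ffffec (s26→-20) ⇒ $-20
  target = base 0x1e34 + off 0x10 + 4 + imm -20 = 0x1e34

0x1e34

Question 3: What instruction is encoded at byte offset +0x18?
cmpi di, $308149

[18] 9a 84 b3 b5 → 0x9a84b3b5
  top 6b → 0x26 → cmpi [RI]
  rd@[25:23]=0x5 ⇒ di
  imm@[22:0]=0x4b3b5 ⇒ $308149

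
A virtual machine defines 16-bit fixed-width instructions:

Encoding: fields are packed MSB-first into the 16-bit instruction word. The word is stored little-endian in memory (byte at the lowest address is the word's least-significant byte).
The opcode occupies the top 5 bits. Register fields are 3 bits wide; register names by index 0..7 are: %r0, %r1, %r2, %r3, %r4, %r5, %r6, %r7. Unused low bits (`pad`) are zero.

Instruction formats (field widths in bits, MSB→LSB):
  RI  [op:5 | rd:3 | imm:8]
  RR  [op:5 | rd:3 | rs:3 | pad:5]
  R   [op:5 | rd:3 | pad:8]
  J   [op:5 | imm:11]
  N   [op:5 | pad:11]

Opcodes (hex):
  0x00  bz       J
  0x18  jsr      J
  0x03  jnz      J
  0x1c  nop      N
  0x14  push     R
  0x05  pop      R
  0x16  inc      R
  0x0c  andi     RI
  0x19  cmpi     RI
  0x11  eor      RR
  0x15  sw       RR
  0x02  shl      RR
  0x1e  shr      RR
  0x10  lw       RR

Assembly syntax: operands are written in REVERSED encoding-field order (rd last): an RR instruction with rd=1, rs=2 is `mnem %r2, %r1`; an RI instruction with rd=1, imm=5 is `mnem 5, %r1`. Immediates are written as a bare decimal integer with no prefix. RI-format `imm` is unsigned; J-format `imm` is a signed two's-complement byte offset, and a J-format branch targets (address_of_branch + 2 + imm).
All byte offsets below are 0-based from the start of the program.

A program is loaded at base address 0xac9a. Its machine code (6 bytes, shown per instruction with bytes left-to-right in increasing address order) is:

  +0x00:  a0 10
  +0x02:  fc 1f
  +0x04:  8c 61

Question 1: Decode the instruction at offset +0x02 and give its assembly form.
+0x02: fc 1f ⇒ word 0x1ffc (little)
  op=0x1ffc>>11=0x3 ⇒ jnz (J)
  imm@[10:0]=0x7fc (s11→-4) ⇒ -4

jnz -4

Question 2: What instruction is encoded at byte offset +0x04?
andi 140, %r1

[04] 8c 61 → 0x618c
  top 5b → 0xc → andi [RI]
  rd: (w>>8)&0x7=0x1 → %r1
  imm: (w>>0)&0xff=0x8c → 140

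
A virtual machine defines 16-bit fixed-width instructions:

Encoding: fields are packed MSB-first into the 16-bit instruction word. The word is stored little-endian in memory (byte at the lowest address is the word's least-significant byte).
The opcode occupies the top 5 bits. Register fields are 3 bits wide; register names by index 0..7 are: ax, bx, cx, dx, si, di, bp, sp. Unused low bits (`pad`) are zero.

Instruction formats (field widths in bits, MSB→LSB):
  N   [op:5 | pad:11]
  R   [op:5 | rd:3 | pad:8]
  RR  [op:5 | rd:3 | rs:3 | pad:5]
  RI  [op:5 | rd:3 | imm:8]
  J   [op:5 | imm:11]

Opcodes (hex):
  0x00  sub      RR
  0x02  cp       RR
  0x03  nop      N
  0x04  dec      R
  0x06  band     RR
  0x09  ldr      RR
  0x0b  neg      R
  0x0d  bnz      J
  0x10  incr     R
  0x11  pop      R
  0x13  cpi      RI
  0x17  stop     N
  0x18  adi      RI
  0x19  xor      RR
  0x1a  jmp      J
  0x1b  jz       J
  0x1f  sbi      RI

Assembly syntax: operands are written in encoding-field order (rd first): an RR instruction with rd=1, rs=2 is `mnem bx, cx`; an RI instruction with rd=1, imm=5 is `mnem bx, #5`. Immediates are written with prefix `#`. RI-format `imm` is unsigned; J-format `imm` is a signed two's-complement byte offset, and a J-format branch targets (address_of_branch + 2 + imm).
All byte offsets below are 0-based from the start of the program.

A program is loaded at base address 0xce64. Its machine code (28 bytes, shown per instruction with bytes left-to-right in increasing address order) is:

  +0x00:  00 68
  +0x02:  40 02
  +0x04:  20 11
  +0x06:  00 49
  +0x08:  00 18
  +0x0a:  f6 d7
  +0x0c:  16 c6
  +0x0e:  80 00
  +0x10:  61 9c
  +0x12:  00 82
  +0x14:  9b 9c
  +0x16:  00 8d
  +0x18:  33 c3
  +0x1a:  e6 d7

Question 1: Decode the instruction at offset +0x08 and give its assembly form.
[08] 00 18 → 0x1800
  op=0x1800>>11=0x3 ⇒ nop (N)

nop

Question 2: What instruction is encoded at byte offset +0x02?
@+02  little-endian(40 02) = 0x0240
  op=0x0240>>11=0x0 ⇒ sub (RR)
  rd: (w>>8)&0x7=0x2 → cx
  rs: (w>>5)&0x7=0x2 → cx

sub cx, cx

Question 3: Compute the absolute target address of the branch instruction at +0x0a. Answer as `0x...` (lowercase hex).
[0a] f6 d7 → 0xd7f6
  top 5b → 0x1a → jmp [J]
  imm@[10:0]=0x7f6 (s11→-10) ⇒ #-10
  target = base 0xce64 + off 0x0a + 2 + imm -10 = 0xce66

0xce66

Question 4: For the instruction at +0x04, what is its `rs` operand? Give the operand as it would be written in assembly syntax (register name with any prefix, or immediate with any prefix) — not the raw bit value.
bx

+0x04: 20 11 ⇒ word 0x1120 (little)
  top 5b → 0x2 → cp [RR]
  rd: (w>>8)&0x7=0x1 → bx
  rs: (w>>5)&0x7=0x1 → bx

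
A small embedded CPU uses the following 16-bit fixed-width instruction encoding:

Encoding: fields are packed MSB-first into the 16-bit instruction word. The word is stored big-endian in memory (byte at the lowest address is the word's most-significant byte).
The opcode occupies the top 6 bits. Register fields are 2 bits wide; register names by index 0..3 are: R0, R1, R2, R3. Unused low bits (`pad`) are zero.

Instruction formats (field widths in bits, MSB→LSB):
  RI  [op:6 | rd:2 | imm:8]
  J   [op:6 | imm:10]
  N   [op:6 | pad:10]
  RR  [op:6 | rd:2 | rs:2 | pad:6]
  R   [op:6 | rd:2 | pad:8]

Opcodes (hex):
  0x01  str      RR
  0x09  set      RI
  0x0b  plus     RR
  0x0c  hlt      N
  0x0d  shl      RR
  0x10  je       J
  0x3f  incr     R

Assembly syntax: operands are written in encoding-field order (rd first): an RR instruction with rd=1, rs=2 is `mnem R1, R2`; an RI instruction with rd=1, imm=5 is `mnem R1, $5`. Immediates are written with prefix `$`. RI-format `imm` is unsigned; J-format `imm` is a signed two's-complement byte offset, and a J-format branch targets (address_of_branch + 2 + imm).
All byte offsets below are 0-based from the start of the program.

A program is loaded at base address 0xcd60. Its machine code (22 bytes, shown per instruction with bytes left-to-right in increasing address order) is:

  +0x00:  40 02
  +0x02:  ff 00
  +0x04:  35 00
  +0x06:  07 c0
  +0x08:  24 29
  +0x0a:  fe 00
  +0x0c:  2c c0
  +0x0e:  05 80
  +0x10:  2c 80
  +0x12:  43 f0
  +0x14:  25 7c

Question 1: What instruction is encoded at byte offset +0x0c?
@+0c  big-endian(2c c0) = 0x2cc0
  op=0x2cc0>>10=0xb ⇒ plus (RR)
  rd@[9:8]=0x0 ⇒ R0
  rs@[7:6]=0x3 ⇒ R3

plus R0, R3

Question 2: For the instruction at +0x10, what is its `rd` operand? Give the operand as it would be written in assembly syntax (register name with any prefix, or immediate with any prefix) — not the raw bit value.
R0

+0x10: 2c 80 ⇒ word 0x2c80 (big)
  opcode bits[15:10]=0xb: plus/RR
  [9:8] rd=0 = R0
  [7:6] rs=2 = R2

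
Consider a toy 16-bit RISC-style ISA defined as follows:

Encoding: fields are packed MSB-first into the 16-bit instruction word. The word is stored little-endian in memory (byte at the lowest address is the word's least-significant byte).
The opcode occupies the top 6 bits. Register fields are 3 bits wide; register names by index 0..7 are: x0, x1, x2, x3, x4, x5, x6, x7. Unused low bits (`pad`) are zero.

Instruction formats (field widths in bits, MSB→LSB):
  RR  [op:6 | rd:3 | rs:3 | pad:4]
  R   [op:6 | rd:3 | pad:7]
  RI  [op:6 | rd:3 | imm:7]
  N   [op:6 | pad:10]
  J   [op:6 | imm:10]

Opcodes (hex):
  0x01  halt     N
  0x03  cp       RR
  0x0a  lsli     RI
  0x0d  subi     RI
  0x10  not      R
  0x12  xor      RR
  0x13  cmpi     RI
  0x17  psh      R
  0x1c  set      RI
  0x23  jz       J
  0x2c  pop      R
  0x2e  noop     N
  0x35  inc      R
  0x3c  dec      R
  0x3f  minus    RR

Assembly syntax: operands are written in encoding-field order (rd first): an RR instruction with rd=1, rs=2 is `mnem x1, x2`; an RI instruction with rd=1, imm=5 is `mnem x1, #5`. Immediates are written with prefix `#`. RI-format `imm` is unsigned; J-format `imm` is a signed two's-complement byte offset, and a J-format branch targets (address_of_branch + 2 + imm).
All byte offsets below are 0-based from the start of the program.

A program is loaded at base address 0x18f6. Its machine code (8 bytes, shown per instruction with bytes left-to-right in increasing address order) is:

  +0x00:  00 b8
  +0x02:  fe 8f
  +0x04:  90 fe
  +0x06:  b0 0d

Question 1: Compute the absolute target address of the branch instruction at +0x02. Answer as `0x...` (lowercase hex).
0x18f8

[02] fe 8f → 0x8ffe
  opcode bits[15:10]=0x23: jz/J
  imm@[9:0]=0x3fe (s10→-2) ⇒ #-2
  target = base 0x18f6 + off 0x02 + 2 + imm -2 = 0x18f8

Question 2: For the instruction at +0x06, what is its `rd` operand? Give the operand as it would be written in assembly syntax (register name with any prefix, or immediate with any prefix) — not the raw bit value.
[06] b0 0d → 0x0db0
  top 6b → 0x3 → cp [RR]
  rd: (w>>7)&0x7=0x3 → x3
  rs: (w>>4)&0x7=0x3 → x3

x3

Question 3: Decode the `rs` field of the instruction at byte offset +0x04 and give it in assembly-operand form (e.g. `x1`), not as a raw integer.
off 0x04: read 90 fe as little → 0xfe90
  op=0xfe90>>10=0x3f ⇒ minus (RR)
  rd@[9:7]=0x5 ⇒ x5
  rs@[6:4]=0x1 ⇒ x1

x1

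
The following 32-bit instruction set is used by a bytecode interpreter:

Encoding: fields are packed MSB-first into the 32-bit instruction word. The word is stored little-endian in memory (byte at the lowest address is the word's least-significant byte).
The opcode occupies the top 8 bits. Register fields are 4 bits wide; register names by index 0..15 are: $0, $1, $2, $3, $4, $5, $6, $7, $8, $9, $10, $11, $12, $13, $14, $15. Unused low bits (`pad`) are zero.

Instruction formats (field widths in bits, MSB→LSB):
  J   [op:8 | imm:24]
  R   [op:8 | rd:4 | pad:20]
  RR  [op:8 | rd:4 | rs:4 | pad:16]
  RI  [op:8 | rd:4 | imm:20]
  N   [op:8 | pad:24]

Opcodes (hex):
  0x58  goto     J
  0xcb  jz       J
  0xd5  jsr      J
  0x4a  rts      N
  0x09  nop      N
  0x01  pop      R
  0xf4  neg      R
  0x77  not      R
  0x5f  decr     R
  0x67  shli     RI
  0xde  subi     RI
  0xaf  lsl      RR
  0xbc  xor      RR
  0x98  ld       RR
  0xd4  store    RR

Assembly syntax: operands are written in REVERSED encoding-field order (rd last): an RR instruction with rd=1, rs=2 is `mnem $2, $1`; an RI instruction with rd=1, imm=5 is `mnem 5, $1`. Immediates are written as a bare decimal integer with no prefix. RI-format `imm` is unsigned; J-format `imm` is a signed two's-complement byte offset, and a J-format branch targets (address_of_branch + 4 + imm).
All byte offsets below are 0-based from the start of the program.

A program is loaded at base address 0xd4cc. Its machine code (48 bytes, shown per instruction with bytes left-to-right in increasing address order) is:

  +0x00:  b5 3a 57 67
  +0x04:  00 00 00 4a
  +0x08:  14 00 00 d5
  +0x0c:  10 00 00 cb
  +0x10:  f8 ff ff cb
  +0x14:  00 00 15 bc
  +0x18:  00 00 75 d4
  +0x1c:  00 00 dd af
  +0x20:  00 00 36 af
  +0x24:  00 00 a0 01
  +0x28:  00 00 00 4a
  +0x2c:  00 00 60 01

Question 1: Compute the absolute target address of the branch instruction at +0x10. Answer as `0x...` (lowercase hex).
off 0x10: read f8 ff ff cb as little → 0xcbfffff8
  top 8b → 0xcb → jz [J]
  imm@[23:0]=0xfffff8 (s24→-8) ⇒ -8
  target = base 0xd4cc + off 0x10 + 4 + imm -8 = 0xd4d8

0xd4d8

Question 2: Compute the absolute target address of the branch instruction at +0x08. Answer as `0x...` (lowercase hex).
0xd4ec

@+08  little-endian(14 00 00 d5) = 0xd5000014
  top 8b → 0xd5 → jsr [J]
  imm@[23:0]=0x14 ⇒ 20
  target = base 0xd4cc + off 0x08 + 4 + imm 20 = 0xd4ec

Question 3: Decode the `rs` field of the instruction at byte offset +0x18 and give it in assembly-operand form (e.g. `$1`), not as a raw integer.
off 0x18: read 00 00 75 d4 as little → 0xd4750000
  opcode bits[31:24]=0xd4: store/RR
  rd: (w>>20)&0xf=0x7 → $7
  rs: (w>>16)&0xf=0x5 → $5

$5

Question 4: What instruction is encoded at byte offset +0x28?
rts

+0x28: 00 00 00 4a ⇒ word 0x4a000000 (little)
  opcode bits[31:24]=0x4a: rts/N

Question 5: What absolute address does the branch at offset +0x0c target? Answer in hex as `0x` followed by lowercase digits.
0xd4ec

+0x0c: 10 00 00 cb ⇒ word 0xcb000010 (little)
  opcode bits[31:24]=0xcb: jz/J
  [23:0] imm=16 = 16
  target = base 0xd4cc + off 0x0c + 4 + imm 16 = 0xd4ec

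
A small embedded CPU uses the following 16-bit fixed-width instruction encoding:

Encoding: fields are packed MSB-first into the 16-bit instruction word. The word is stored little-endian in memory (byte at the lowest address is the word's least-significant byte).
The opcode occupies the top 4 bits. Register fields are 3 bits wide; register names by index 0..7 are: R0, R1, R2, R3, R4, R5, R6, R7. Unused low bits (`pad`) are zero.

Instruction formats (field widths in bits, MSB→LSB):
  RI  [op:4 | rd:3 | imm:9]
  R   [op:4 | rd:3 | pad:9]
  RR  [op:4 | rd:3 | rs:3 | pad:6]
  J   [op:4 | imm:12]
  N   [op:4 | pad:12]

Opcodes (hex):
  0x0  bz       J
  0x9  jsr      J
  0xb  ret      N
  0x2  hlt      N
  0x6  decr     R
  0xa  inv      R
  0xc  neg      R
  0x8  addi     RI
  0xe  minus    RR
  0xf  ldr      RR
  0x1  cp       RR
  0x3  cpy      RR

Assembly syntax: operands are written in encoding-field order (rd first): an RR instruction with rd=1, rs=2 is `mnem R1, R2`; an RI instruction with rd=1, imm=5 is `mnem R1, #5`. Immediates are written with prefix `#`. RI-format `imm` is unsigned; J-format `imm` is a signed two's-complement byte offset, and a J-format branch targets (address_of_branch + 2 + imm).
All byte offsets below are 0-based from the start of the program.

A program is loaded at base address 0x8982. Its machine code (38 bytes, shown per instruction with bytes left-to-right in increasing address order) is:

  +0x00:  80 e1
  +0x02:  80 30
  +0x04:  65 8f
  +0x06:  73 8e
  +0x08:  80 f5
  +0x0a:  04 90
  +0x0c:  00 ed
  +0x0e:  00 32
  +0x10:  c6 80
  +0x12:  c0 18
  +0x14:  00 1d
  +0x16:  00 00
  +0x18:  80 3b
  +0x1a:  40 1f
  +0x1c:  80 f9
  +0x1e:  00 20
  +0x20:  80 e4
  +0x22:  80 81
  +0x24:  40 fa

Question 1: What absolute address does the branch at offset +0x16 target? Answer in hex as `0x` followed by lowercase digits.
off 0x16: read 00 00 as little → 0x0000
  opcode bits[15:12]=0x0: bz/J
  imm: (w>>0)&0xfff=0x0 → #0
  target = base 0x8982 + off 0x16 + 2 + imm 0 = 0x899a

0x899a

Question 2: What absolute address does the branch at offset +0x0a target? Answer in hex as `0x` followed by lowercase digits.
@+0a  little-endian(04 90) = 0x9004
  top 4b → 0x9 → jsr [J]
  imm@[11:0]=0x4 ⇒ #4
  target = base 0x8982 + off 0x0a + 2 + imm 4 = 0x8992

0x8992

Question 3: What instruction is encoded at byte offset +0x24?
ldr R5, R1

[24] 40 fa → 0xfa40
  op=0xfa40>>12=0xf ⇒ ldr (RR)
  rd@[11:9]=0x5 ⇒ R5
  rs@[8:6]=0x1 ⇒ R1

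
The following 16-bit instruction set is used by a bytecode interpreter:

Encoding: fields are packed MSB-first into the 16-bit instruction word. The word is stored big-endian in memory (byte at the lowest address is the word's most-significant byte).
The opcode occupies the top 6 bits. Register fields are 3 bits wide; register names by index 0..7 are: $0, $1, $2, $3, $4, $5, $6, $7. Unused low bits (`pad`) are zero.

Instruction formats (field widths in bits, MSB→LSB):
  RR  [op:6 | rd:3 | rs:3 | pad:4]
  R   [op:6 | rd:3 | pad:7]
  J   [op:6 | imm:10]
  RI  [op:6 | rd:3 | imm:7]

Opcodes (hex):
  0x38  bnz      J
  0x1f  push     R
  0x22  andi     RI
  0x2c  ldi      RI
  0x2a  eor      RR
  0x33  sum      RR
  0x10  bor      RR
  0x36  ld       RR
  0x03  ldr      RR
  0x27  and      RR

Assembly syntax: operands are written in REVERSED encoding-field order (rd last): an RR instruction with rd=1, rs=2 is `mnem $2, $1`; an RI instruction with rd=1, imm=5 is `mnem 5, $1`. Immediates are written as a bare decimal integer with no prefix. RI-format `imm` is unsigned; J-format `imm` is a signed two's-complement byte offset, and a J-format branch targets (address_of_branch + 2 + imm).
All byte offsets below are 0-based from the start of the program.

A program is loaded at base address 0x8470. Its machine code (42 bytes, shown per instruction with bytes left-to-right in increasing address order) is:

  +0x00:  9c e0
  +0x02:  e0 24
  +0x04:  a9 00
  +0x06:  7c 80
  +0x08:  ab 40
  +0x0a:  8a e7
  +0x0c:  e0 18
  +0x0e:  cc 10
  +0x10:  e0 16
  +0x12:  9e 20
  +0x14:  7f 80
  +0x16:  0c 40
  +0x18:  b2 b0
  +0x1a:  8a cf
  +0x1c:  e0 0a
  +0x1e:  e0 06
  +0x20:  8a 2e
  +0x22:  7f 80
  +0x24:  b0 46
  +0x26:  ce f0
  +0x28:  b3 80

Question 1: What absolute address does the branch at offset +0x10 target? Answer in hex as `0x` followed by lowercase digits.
0x8498

[10] e0 16 → 0xe016
  op=0xe016>>10=0x38 ⇒ bnz (J)
  [9:0] imm=22 = 22
  target = base 0x8470 + off 0x10 + 2 + imm 22 = 0x8498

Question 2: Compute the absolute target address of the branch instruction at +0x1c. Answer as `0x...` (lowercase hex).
0x8498

+0x1c: e0 0a ⇒ word 0xe00a (big)
  op=0xe00a>>10=0x38 ⇒ bnz (J)
  [9:0] imm=10 = 10
  target = base 0x8470 + off 0x1c + 2 + imm 10 = 0x8498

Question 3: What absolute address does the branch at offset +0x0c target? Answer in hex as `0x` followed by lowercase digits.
+0x0c: e0 18 ⇒ word 0xe018 (big)
  op=0xe018>>10=0x38 ⇒ bnz (J)
  [9:0] imm=24 = 24
  target = base 0x8470 + off 0x0c + 2 + imm 24 = 0x8496

0x8496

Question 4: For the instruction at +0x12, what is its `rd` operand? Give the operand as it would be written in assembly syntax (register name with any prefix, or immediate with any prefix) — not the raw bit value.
$4

off 0x12: read 9e 20 as big → 0x9e20
  op=0x9e20>>10=0x27 ⇒ and (RR)
  rd: (w>>7)&0x7=0x4 → $4
  rs: (w>>4)&0x7=0x2 → $2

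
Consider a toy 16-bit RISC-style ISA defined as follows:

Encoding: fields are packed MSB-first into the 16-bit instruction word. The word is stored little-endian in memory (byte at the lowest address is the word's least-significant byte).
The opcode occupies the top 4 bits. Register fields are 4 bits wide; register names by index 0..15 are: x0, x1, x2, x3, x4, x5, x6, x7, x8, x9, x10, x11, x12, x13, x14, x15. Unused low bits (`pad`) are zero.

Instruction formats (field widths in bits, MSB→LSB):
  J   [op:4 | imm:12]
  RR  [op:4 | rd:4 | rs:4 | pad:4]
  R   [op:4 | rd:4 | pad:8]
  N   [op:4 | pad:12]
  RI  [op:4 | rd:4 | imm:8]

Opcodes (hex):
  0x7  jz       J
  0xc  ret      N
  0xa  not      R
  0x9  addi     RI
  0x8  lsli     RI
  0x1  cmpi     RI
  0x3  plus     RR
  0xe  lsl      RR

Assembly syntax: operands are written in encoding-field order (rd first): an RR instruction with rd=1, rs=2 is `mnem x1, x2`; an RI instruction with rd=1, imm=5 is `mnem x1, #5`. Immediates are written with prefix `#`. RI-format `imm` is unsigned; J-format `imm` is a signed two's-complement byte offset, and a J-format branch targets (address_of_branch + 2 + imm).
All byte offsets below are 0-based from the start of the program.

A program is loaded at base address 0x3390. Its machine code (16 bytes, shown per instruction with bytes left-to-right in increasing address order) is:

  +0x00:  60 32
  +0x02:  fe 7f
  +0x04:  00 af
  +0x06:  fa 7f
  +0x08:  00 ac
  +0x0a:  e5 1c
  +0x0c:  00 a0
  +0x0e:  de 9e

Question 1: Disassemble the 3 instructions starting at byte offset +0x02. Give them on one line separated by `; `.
+0x02: fe 7f ⇒ word 0x7ffe (little)
  opcode bits[15:12]=0x7: jz/J
  imm: (w>>0)&0xfff=0xffe (s12→-2) → #-2
+0x04: 00 af ⇒ word 0xaf00 (little)
  opcode bits[15:12]=0xa: not/R
  rd: (w>>8)&0xf=0xf → x15
+0x06: fa 7f ⇒ word 0x7ffa (little)
  opcode bits[15:12]=0x7: jz/J
  imm: (w>>0)&0xfff=0xffa (s12→-6) → #-6

jz #-2; not x15; jz #-6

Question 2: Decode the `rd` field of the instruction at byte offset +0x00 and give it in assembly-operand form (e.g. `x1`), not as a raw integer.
x2

+0x00: 60 32 ⇒ word 0x3260 (little)
  top 4b → 0x3 → plus [RR]
  rd: (w>>8)&0xf=0x2 → x2
  rs: (w>>4)&0xf=0x6 → x6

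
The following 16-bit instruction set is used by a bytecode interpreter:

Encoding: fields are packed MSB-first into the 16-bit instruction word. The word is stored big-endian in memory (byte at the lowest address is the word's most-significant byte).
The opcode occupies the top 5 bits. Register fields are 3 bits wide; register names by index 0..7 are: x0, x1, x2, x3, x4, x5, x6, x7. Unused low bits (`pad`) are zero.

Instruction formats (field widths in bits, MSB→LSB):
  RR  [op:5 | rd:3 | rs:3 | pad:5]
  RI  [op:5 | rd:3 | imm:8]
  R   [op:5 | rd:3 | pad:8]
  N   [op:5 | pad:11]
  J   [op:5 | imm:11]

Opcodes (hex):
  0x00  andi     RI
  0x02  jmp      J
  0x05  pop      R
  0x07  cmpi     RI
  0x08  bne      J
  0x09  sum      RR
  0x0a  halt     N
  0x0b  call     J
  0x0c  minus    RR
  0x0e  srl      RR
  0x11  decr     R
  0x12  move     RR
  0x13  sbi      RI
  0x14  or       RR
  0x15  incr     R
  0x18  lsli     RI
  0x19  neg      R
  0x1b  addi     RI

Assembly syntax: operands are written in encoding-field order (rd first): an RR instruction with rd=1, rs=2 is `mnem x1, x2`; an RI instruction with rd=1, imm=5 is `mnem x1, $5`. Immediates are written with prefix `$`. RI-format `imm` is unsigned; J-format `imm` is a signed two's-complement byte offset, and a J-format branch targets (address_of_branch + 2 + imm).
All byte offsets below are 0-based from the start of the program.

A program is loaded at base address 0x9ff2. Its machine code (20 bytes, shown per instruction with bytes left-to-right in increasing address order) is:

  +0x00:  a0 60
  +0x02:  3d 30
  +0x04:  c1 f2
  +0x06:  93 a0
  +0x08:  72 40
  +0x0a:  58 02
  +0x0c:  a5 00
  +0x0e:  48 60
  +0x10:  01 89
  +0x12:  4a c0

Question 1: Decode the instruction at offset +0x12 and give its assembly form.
sum x2, x6

+0x12: 4a c0 ⇒ word 0x4ac0 (big)
  opcode bits[15:11]=0x9: sum/RR
  rd@[10:8]=0x2 ⇒ x2
  rs@[7:5]=0x6 ⇒ x6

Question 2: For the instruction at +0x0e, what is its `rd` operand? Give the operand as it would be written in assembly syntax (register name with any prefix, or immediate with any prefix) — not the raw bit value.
x0

off 0x0e: read 48 60 as big → 0x4860
  opcode bits[15:11]=0x9: sum/RR
  rd: (w>>8)&0x7=0x0 → x0
  rs: (w>>5)&0x7=0x3 → x3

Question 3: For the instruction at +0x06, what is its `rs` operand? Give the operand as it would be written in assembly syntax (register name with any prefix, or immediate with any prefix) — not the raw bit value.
x5

@+06  big-endian(93 a0) = 0x93a0
  op=0x93a0>>11=0x12 ⇒ move (RR)
  [10:8] rd=3 = x3
  [7:5] rs=5 = x5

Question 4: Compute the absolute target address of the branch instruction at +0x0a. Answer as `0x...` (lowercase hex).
off 0x0a: read 58 02 as big → 0x5802
  top 5b → 0xb → call [J]
  imm: (w>>0)&0x7ff=0x2 → $2
  target = base 0x9ff2 + off 0x0a + 2 + imm 2 = 0xa000

0xa000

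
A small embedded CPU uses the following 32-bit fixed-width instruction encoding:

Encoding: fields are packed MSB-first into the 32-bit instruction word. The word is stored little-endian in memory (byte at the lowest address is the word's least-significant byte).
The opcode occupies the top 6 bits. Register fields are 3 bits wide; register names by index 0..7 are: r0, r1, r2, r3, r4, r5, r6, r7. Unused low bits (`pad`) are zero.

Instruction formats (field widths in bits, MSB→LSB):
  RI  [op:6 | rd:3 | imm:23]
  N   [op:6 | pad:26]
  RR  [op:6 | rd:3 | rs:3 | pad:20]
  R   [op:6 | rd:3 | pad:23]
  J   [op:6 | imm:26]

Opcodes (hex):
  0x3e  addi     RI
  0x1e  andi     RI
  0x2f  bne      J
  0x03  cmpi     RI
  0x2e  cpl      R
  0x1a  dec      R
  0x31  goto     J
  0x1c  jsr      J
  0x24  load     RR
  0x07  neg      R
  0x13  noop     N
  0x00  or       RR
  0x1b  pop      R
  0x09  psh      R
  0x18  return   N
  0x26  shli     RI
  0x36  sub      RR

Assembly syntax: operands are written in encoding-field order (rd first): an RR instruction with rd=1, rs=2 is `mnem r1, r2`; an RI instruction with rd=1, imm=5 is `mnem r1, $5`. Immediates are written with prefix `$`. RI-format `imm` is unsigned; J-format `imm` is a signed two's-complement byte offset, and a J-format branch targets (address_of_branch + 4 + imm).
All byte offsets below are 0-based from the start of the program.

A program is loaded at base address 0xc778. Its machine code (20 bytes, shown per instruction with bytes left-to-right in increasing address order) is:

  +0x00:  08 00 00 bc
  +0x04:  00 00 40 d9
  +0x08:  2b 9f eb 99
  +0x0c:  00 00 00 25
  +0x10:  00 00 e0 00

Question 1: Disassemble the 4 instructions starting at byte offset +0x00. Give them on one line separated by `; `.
bne $8; sub r2, r4; shli r3, $7053099; psh r2

off 0x00: read 08 00 00 bc as little → 0xbc000008
  opcode bits[31:26]=0x2f: bne/J
  [25:0] imm=8 = $8
off 0x04: read 00 00 40 d9 as little → 0xd9400000
  opcode bits[31:26]=0x36: sub/RR
  [25:23] rd=2 = r2
  [22:20] rs=4 = r4
off 0x08: read 2b 9f eb 99 as little → 0x99eb9f2b
  opcode bits[31:26]=0x26: shli/RI
  [25:23] rd=3 = r3
  [22:0] imm=7053099 = $7053099
off 0x0c: read 00 00 00 25 as little → 0x25000000
  opcode bits[31:26]=0x9: psh/R
  [25:23] rd=2 = r2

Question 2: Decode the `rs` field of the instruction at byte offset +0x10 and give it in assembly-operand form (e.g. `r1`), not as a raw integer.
r6

[10] 00 00 e0 00 → 0x00e00000
  top 6b → 0x0 → or [RR]
  rd: (w>>23)&0x7=0x1 → r1
  rs: (w>>20)&0x7=0x6 → r6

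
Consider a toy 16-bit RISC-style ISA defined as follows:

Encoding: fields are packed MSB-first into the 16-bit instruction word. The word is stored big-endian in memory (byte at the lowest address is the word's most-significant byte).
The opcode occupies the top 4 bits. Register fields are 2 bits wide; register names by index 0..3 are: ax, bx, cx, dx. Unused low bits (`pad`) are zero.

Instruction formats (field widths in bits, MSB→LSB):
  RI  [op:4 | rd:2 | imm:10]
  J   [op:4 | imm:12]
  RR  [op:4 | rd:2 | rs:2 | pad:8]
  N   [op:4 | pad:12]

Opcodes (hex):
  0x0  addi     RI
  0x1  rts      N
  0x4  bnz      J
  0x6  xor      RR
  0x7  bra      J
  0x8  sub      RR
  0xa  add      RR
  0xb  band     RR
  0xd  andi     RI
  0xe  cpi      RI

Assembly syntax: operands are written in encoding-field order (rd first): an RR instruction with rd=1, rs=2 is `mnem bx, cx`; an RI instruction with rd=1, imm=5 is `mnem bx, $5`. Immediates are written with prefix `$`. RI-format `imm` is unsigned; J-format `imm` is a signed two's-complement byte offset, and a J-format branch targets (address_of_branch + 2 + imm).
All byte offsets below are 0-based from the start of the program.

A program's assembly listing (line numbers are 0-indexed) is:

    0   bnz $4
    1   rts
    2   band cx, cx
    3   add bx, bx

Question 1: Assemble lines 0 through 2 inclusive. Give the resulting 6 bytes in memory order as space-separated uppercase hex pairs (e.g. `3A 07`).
40 04 10 00 BA 00

L0: bnz op=0x4:4|imm=4:12 ⇒ 0x4004 ⇒ big 40 04
L1: rts op=0x1:4|pad=0:12 ⇒ 0x1000 ⇒ big 10 00
L2: band op=0xb:4|rd=2:2|rs=2:2|pad=0:8 ⇒ 0xba00 ⇒ big ba 00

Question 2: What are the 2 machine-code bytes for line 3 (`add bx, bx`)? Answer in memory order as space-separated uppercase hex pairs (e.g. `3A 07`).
L3: add op=0xa:4|rd=1:2|rs=1:2|pad=0:8 ⇒ 0xa500 ⇒ big a5 00

A5 00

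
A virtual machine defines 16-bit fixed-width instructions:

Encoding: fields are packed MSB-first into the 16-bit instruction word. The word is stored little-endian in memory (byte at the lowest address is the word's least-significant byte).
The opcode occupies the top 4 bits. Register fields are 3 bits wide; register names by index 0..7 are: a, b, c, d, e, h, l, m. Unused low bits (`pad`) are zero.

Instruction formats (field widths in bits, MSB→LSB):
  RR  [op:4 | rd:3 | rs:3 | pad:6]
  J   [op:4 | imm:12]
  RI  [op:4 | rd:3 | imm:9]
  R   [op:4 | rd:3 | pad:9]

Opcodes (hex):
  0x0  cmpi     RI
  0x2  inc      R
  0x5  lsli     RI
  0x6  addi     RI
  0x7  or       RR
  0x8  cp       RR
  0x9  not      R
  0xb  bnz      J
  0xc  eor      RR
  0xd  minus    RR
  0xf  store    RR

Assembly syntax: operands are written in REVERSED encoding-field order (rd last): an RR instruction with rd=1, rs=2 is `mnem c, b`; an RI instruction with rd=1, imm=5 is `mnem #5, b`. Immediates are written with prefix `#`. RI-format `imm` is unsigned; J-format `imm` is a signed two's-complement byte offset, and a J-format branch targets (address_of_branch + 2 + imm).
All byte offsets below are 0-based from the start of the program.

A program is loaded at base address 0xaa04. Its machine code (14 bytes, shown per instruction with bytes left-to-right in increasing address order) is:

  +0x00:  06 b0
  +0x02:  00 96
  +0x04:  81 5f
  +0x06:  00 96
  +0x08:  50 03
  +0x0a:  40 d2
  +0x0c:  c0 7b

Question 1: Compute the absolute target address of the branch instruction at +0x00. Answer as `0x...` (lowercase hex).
+0x00: 06 b0 ⇒ word 0xb006 (little)
  opcode bits[15:12]=0xb: bnz/J
  [11:0] imm=6 = #6
  target = base 0xaa04 + off 0x00 + 2 + imm 6 = 0xaa0c

0xaa0c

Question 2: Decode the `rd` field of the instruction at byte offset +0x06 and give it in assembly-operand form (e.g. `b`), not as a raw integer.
d

off 0x06: read 00 96 as little → 0x9600
  op=0x9600>>12=0x9 ⇒ not (R)
  rd: (w>>9)&0x7=0x3 → d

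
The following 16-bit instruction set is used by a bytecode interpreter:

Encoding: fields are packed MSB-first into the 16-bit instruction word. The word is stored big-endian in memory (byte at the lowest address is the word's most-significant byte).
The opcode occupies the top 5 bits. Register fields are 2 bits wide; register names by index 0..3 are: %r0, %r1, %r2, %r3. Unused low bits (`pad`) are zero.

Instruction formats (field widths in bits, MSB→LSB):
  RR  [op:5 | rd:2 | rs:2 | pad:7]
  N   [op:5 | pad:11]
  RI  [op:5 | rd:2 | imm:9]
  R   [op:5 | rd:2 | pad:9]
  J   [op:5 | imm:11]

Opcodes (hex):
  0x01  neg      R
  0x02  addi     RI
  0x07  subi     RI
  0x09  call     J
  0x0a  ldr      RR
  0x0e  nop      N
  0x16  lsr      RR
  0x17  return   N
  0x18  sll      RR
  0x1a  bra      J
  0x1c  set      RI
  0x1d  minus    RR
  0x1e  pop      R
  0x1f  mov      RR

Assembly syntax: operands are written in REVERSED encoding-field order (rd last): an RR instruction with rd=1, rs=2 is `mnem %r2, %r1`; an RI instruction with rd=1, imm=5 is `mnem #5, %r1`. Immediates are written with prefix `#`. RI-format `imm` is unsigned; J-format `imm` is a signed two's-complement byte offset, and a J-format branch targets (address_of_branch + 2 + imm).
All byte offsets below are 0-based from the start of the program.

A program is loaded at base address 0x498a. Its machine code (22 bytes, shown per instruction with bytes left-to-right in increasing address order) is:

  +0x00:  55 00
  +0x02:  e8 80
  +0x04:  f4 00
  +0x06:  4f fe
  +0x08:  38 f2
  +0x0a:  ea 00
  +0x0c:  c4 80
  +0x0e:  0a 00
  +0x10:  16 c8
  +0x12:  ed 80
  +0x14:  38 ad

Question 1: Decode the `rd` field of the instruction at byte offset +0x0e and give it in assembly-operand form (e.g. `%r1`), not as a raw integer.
off 0x0e: read 0a 00 as big → 0x0a00
  op=0x0a00>>11=0x1 ⇒ neg (R)
  [10:9] rd=1 = %r1

%r1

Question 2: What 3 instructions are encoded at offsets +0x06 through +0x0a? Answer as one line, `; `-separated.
call #-2; subi #242, %r0; minus %r0, %r1

[06] 4f fe → 0x4ffe
  top 5b → 0x9 → call [J]
  imm@[10:0]=0x7fe (s11→-2) ⇒ #-2
[08] 38 f2 → 0x38f2
  top 5b → 0x7 → subi [RI]
  rd@[10:9]=0x0 ⇒ %r0
  imm@[8:0]=0xf2 ⇒ #242
[0a] ea 00 → 0xea00
  top 5b → 0x1d → minus [RR]
  rd@[10:9]=0x1 ⇒ %r1
  rs@[8:7]=0x0 ⇒ %r0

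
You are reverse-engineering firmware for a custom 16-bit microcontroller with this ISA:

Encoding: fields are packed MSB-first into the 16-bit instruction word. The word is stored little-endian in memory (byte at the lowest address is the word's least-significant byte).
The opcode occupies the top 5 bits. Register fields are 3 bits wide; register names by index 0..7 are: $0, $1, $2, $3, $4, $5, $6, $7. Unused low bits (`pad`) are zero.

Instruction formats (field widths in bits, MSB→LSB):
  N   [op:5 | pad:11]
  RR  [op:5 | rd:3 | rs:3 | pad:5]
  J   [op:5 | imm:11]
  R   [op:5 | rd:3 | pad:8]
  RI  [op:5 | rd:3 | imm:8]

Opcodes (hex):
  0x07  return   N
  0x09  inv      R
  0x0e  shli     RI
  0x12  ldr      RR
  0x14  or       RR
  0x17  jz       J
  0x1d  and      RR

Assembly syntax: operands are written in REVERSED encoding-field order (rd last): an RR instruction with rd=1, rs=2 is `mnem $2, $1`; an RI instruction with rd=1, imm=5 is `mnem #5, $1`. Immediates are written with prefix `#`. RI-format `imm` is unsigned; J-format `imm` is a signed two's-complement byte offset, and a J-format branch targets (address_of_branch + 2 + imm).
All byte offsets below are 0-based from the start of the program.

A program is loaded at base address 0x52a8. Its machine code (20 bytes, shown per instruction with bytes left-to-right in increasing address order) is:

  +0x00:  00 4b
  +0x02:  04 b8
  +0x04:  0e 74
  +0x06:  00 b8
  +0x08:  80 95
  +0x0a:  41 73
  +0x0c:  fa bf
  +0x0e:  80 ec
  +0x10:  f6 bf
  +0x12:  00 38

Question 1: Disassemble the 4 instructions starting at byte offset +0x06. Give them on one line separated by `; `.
@+06  little-endian(00 b8) = 0xb800
  top 5b → 0x17 → jz [J]
  imm: (w>>0)&0x7ff=0x0 → #0
@+08  little-endian(80 95) = 0x9580
  top 5b → 0x12 → ldr [RR]
  rd: (w>>8)&0x7=0x5 → $5
  rs: (w>>5)&0x7=0x4 → $4
@+0a  little-endian(41 73) = 0x7341
  top 5b → 0xe → shli [RI]
  rd: (w>>8)&0x7=0x3 → $3
  imm: (w>>0)&0xff=0x41 → #65
@+0c  little-endian(fa bf) = 0xbffa
  top 5b → 0x17 → jz [J]
  imm: (w>>0)&0x7ff=0x7fa (s11→-6) → #-6

jz #0; ldr $4, $5; shli #65, $3; jz #-6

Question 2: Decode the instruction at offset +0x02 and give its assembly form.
@+02  little-endian(04 b8) = 0xb804
  opcode bits[15:11]=0x17: jz/J
  [10:0] imm=4 = #4

jz #4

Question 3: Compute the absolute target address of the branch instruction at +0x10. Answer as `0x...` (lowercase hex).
0x52b0

off 0x10: read f6 bf as little → 0xbff6
  top 5b → 0x17 → jz [J]
  [10:0] imm=2038 (s11→-10) = #-10
  target = base 0x52a8 + off 0x10 + 2 + imm -10 = 0x52b0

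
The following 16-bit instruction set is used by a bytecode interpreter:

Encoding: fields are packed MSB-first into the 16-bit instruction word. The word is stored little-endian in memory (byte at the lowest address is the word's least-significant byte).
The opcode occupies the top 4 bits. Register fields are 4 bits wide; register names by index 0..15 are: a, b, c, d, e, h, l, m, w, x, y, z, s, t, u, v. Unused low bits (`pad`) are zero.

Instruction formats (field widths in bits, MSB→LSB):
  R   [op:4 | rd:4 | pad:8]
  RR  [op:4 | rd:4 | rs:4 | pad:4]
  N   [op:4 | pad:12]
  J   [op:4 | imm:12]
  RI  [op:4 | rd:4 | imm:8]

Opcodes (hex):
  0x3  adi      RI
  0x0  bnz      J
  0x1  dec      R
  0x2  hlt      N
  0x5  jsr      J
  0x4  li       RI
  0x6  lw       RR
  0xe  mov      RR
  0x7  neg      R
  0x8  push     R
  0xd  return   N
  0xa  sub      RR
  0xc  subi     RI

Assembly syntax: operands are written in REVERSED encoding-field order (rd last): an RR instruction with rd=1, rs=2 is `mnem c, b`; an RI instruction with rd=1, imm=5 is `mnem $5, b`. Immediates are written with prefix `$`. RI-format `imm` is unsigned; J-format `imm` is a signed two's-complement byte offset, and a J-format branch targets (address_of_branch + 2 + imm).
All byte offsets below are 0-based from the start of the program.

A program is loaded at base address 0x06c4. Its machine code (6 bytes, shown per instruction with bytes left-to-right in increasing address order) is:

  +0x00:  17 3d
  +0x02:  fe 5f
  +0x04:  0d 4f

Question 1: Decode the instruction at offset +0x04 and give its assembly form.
@+04  little-endian(0d 4f) = 0x4f0d
  top 4b → 0x4 → li [RI]
  rd: (w>>8)&0xf=0xf → v
  imm: (w>>0)&0xff=0xd → $13

li $13, v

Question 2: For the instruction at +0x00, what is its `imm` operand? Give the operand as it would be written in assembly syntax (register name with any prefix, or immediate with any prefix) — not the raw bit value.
@+00  little-endian(17 3d) = 0x3d17
  opcode bits[15:12]=0x3: adi/RI
  rd@[11:8]=0xd ⇒ t
  imm@[7:0]=0x17 ⇒ $23

$23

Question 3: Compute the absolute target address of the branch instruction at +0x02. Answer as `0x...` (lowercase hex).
[02] fe 5f → 0x5ffe
  opcode bits[15:12]=0x5: jsr/J
  imm: (w>>0)&0xfff=0xffe (s12→-2) → $-2
  target = base 0x06c4 + off 0x02 + 2 + imm -2 = 0x06c6

0x06c6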